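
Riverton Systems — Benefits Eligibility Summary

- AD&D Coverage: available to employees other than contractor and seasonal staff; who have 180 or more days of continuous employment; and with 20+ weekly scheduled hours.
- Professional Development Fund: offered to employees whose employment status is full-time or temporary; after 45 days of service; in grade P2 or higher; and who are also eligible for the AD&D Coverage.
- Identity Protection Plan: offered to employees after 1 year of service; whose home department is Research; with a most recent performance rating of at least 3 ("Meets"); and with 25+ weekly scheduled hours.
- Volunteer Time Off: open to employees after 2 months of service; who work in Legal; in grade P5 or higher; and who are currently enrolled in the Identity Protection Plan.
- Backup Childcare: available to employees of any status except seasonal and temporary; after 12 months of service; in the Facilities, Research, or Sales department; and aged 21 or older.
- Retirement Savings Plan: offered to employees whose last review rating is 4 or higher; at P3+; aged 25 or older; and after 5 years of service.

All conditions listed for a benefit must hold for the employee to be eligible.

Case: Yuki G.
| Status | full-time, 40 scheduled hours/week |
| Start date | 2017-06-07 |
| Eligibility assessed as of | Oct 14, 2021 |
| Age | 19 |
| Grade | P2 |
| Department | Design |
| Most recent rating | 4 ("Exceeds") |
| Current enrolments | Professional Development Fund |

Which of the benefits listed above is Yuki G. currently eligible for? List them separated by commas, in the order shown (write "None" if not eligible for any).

AD&D Coverage, Professional Development Fund

Service from 2017-06-07 to Oct 14, 2021: 1590 days.
AD&D Coverage — status full-time ✓ (not excluded); service 1590 days ≥ 180 days ✓; 40 hrs/wk ≥ 20 ✓ → eligible.
Professional Development Fund — status full-time ✓; service 1590 days ≥ 45 days ✓; grade P2 ≥ P2 ✓; eligible for AD&D Coverage ✓ → eligible.
Identity Protection Plan — service 1590 days ≥ 1 year (≈365 days) ✓; dept Design ✗ → not eligible.
Volunteer Time Off — service 1590 days ≥ 2 months (≈60 days) ✓; dept Design ✗ → not eligible.
Backup Childcare — status full-time ✓ (not excluded); service 1590 days ≥ 12 months (≈360 days) ✓; dept Design ✗ → not eligible.
Retirement Savings Plan — rating 4 ≥ 4 ✓; grade P2 < P3 ✗ → not eligible.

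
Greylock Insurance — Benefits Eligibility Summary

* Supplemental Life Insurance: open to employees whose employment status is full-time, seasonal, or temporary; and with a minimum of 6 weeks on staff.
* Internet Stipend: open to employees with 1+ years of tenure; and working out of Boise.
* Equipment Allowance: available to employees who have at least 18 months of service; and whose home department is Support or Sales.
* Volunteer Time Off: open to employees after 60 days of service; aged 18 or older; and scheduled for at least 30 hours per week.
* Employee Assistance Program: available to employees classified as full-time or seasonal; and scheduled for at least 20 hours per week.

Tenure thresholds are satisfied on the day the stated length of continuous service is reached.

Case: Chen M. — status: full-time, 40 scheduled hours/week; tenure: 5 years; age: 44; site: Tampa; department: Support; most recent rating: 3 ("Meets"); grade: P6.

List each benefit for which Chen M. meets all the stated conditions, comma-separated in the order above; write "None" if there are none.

Supplemental Life Insurance — status full-time ✓; service 5 years ≥ 6 weeks (≈42 days) ✓ → eligible.
Internet Stipend — service 5 years ≥ 1 year ✓; site Tampa ✗ (not Boise) → not eligible.
Equipment Allowance — service 5 years ≥ 18 months (≈540 days) ✓; dept Support ✓ → eligible.
Volunteer Time Off — service 5 years ≥ 60 days ✓; age 44 ≥ 18 ✓; 40 hrs/wk ≥ 30 ✓ → eligible.
Employee Assistance Program — status full-time ✓; 40 hrs/wk ≥ 20 ✓ → eligible.

Supplemental Life Insurance, Equipment Allowance, Volunteer Time Off, Employee Assistance Program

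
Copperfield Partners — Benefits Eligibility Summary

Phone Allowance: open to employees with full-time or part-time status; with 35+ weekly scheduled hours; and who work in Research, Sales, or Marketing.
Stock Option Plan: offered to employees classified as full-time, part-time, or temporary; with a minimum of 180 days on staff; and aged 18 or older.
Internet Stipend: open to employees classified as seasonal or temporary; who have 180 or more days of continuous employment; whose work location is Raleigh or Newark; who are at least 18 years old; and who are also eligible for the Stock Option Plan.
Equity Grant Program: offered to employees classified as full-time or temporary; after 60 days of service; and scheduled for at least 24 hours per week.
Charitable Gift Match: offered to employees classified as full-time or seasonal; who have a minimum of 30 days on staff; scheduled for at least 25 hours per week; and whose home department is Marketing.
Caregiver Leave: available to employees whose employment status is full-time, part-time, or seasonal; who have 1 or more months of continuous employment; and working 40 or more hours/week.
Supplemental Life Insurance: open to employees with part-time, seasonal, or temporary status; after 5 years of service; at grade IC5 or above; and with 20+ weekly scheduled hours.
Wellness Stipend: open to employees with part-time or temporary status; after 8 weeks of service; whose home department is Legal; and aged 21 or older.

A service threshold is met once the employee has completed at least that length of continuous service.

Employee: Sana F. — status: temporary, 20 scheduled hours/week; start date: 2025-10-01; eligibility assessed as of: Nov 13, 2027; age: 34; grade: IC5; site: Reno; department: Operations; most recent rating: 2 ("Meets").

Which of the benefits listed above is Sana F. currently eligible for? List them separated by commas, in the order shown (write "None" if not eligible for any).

Stock Option Plan

Service from 2025-10-01 to Nov 13, 2027: 773 days.
Phone Allowance — status temporary ✗ (requires full-time or part-time) → not eligible.
Stock Option Plan — status temporary ✓; service 773 days ≥ 180 days ✓; age 34 ≥ 18 ✓ → eligible.
Internet Stipend — status temporary ✓; service 773 days ≥ 180 days ✓; site Reno ✗ (not Raleigh or Newark) → not eligible.
Equity Grant Program — status temporary ✓; service 773 days ≥ 60 days ✓; 20 hrs/wk < 24 ✗ → not eligible.
Charitable Gift Match — status temporary ✗ (requires full-time or seasonal) → not eligible.
Caregiver Leave — status temporary ✗ (requires full-time, part-time, or seasonal) → not eligible.
Supplemental Life Insurance — status temporary ✓; service 773 days < 5 years (≈1825 days) ✗ → not eligible.
Wellness Stipend — status temporary ✓; service 773 days ≥ 8 weeks (≈56 days) ✓; dept Operations ✗ → not eligible.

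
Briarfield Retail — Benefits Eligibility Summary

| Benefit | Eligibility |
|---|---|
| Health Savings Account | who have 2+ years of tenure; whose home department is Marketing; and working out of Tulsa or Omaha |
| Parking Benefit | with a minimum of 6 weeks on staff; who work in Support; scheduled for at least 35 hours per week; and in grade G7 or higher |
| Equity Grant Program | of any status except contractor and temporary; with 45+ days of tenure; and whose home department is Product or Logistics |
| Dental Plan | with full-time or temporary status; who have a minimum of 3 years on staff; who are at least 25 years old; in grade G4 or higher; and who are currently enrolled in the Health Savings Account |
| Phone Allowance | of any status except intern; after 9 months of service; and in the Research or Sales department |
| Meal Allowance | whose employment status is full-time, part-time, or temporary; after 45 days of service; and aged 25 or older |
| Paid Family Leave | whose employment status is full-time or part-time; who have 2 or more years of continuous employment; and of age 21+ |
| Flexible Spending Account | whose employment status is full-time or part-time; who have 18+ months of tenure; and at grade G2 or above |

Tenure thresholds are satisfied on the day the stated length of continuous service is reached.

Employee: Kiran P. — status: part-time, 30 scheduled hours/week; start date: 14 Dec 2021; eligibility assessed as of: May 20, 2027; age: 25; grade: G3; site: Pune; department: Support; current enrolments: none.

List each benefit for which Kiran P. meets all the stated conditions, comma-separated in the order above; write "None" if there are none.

Service from 14 Dec 2021 to May 20, 2027: 1983 days.
Health Savings Account — service 1983 days ≥ 2 years (≈730 days) ✓; dept Support ✗ → not eligible.
Parking Benefit — service 1983 days ≥ 6 weeks (≈42 days) ✓; dept Support ✓; 30 hrs/wk < 35 ✗ → not eligible.
Equity Grant Program — status part-time ✓ (not excluded); service 1983 days ≥ 45 days ✓; dept Support ✗ → not eligible.
Dental Plan — status part-time ✗ (requires full-time or temporary) → not eligible.
Phone Allowance — status part-time ✓ (not excluded); service 1983 days ≥ 9 months (≈270 days) ✓; dept Support ✗ → not eligible.
Meal Allowance — status part-time ✓; service 1983 days ≥ 45 days ✓; age 25 ≥ 25 ✓ → eligible.
Paid Family Leave — status part-time ✓; service 1983 days ≥ 2 years (≈730 days) ✓; age 25 ≥ 21 ✓ → eligible.
Flexible Spending Account — status part-time ✓; service 1983 days ≥ 18 months (≈540 days) ✓; grade G3 ≥ G2 ✓ → eligible.

Meal Allowance, Paid Family Leave, Flexible Spending Account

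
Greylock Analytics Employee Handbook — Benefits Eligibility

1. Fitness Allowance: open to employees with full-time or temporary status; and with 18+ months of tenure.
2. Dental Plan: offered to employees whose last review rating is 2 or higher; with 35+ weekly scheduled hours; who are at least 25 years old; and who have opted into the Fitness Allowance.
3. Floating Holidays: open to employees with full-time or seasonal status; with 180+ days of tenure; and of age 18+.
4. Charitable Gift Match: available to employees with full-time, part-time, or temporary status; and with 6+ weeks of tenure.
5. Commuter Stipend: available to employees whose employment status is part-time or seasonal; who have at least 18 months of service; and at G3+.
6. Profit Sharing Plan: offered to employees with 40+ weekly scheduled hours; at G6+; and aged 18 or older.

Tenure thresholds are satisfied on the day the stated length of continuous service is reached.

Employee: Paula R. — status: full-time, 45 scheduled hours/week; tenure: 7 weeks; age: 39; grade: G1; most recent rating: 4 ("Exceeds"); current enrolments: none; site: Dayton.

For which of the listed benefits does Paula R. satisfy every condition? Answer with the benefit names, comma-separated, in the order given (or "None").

Fitness Allowance — status full-time ✓; service 7 weeks < 18 months (≈540 days) ✗ → not eligible.
Dental Plan — rating 4 ≥ 2 ✓; 45 hrs/wk ≥ 35 ✓; age 39 ≥ 25 ✓; not enrolled in Fitness Allowance ✗ → not eligible.
Floating Holidays — status full-time ✓; service 7 weeks < 180 days ✗ → not eligible.
Charitable Gift Match — status full-time ✓; service 7 weeks ≥ 6 weeks ✓ → eligible.
Commuter Stipend — status full-time ✗ (requires part-time or seasonal) → not eligible.
Profit Sharing Plan — 45 hrs/wk ≥ 40 ✓; grade G1 < G6 ✗ → not eligible.

Charitable Gift Match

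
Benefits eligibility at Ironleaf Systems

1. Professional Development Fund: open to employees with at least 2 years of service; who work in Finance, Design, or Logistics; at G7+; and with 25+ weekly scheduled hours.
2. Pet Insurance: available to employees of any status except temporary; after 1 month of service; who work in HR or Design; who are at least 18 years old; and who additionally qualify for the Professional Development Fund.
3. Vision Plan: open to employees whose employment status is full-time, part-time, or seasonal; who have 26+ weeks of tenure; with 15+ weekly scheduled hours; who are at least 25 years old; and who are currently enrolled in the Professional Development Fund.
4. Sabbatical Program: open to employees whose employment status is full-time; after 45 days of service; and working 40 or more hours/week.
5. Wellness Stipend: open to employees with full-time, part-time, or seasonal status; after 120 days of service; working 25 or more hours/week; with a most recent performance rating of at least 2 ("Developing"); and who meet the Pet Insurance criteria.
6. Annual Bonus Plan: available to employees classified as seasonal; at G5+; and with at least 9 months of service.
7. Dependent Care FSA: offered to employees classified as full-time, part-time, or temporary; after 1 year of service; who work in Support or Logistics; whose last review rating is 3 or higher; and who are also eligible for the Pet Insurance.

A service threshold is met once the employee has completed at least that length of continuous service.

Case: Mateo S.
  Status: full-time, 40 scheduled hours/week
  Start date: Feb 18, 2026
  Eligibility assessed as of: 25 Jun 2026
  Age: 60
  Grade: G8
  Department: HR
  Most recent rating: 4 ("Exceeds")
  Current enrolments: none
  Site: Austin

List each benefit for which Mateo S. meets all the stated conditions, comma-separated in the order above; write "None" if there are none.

Sabbatical Program

Service from Feb 18, 2026 to 25 Jun 2026: 127 days.
Professional Development Fund — service 127 days < 2 years (≈730 days) ✗ → not eligible.
Pet Insurance — status full-time ✓ (not excluded); service 127 days ≥ 1 month (≈30 days) ✓; dept HR ✓; age 60 ≥ 18 ✓; not eligible for Professional Development Fund ✗ → not eligible.
Vision Plan — status full-time ✓; service 127 days < 26 weeks (≈182 days) ✗ → not eligible.
Sabbatical Program — status full-time ✓; service 127 days ≥ 45 days ✓; 40 hrs/wk ≥ 40 ✓ → eligible.
Wellness Stipend — status full-time ✓; service 127 days ≥ 120 days ✓; 40 hrs/wk ≥ 25 ✓; rating 4 ≥ 2 ✓; not eligible for Pet Insurance ✗ → not eligible.
Annual Bonus Plan — status full-time ✗ (requires seasonal) → not eligible.
Dependent Care FSA — status full-time ✓; service 127 days < 1 year (≈365 days) ✗ → not eligible.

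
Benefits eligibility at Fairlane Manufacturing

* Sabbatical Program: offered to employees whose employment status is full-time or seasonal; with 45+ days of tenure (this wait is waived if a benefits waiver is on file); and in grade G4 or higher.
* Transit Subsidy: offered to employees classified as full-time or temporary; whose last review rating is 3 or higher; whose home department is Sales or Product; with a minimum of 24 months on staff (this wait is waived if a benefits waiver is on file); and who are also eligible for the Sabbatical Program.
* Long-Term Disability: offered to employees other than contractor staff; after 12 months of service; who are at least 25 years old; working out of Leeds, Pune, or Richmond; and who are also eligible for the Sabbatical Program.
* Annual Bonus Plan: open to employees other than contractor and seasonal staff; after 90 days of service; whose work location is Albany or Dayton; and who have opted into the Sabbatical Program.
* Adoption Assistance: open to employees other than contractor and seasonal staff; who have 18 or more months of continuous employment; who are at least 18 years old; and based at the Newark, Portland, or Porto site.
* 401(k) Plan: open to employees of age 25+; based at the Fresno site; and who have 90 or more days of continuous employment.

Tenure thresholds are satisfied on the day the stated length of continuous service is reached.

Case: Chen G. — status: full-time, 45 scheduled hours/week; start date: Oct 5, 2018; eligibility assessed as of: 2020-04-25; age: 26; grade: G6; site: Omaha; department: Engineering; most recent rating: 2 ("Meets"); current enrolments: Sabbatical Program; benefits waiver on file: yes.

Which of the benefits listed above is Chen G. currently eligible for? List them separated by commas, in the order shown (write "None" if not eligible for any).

Service from Oct 5, 2018 to 2020-04-25: 568 days.
Sabbatical Program — status full-time ✓; benefits waiver on file ✓; grade G6 ≥ G4 ✓ → eligible.
Transit Subsidy — status full-time ✓; rating 2 < 3 ✗ → not eligible.
Long-Term Disability — status full-time ✓ (not excluded); service 568 days ≥ 12 months (≈360 days) ✓; age 26 ≥ 25 ✓; site Omaha ✗ (not Leeds, Pune, or Richmond) → not eligible.
Annual Bonus Plan — status full-time ✓ (not excluded); service 568 days ≥ 90 days ✓; site Omaha ✗ (not Albany or Dayton) → not eligible.
Adoption Assistance — status full-time ✓ (not excluded); service 568 days ≥ 18 months (≈540 days) ✓; age 26 ≥ 18 ✓; site Omaha ✗ (not Newark, Portland, or Porto) → not eligible.
401(k) Plan — age 26 ≥ 25 ✓; site Omaha ✗ (not Fresno) → not eligible.

Sabbatical Program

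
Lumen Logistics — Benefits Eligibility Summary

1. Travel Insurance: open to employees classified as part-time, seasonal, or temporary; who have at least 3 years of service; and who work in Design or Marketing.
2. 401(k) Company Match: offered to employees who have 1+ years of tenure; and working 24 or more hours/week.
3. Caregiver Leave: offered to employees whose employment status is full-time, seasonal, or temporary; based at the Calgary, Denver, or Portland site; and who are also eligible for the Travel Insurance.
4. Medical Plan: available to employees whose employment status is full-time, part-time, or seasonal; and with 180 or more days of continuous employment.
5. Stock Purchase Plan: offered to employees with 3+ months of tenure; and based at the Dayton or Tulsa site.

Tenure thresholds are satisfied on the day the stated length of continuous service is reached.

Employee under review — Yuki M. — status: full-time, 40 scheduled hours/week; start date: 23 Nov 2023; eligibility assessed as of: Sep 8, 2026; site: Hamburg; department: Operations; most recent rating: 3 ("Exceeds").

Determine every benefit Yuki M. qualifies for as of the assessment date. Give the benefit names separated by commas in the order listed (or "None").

401(k) Company Match, Medical Plan

Service from 23 Nov 2023 to Sep 8, 2026: 1020 days.
Travel Insurance — status full-time ✗ (requires part-time, seasonal, or temporary) → not eligible.
401(k) Company Match — service 1020 days ≥ 1 year (≈365 days) ✓; 40 hrs/wk ≥ 24 ✓ → eligible.
Caregiver Leave — status full-time ✓; site Hamburg ✗ (not Calgary, Denver, or Portland) → not eligible.
Medical Plan — status full-time ✓; service 1020 days ≥ 180 days ✓ → eligible.
Stock Purchase Plan — service 1020 days ≥ 3 months (≈90 days) ✓; site Hamburg ✗ (not Dayton or Tulsa) → not eligible.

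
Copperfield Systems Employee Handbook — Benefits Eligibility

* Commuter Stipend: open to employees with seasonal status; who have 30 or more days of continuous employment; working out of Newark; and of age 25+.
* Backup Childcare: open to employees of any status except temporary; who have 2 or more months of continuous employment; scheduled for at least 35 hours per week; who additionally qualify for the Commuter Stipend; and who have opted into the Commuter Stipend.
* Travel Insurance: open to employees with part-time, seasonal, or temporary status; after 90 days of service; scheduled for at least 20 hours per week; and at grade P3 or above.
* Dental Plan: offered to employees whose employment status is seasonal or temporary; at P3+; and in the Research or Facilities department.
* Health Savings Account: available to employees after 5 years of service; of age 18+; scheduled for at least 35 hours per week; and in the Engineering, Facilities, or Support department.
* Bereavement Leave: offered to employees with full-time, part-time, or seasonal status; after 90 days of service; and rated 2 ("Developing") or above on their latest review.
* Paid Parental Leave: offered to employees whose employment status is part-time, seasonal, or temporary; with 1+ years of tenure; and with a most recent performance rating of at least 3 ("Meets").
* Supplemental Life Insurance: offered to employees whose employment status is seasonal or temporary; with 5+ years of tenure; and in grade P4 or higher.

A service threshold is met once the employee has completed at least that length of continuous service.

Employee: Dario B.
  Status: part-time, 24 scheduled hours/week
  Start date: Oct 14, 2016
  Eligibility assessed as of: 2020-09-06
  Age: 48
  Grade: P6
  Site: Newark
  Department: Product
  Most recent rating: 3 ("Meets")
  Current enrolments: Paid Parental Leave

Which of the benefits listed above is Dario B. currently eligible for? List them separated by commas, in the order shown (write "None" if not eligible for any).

Travel Insurance, Bereavement Leave, Paid Parental Leave

Service from Oct 14, 2016 to 2020-09-06: 1423 days.
Commuter Stipend — status part-time ✗ (requires seasonal) → not eligible.
Backup Childcare — status part-time ✓ (not excluded); service 1423 days ≥ 2 months (≈60 days) ✓; 24 hrs/wk < 35 ✗ → not eligible.
Travel Insurance — status part-time ✓; service 1423 days ≥ 90 days ✓; 24 hrs/wk ≥ 20 ✓; grade P6 ≥ P3 ✓ → eligible.
Dental Plan — status part-time ✗ (requires seasonal or temporary) → not eligible.
Health Savings Account — service 1423 days < 5 years (≈1825 days) ✗ → not eligible.
Bereavement Leave — status part-time ✓; service 1423 days ≥ 90 days ✓; rating 3 ≥ 2 ✓ → eligible.
Paid Parental Leave — status part-time ✓; service 1423 days ≥ 1 year (≈365 days) ✓; rating 3 ≥ 3 ✓ → eligible.
Supplemental Life Insurance — status part-time ✗ (requires seasonal or temporary) → not eligible.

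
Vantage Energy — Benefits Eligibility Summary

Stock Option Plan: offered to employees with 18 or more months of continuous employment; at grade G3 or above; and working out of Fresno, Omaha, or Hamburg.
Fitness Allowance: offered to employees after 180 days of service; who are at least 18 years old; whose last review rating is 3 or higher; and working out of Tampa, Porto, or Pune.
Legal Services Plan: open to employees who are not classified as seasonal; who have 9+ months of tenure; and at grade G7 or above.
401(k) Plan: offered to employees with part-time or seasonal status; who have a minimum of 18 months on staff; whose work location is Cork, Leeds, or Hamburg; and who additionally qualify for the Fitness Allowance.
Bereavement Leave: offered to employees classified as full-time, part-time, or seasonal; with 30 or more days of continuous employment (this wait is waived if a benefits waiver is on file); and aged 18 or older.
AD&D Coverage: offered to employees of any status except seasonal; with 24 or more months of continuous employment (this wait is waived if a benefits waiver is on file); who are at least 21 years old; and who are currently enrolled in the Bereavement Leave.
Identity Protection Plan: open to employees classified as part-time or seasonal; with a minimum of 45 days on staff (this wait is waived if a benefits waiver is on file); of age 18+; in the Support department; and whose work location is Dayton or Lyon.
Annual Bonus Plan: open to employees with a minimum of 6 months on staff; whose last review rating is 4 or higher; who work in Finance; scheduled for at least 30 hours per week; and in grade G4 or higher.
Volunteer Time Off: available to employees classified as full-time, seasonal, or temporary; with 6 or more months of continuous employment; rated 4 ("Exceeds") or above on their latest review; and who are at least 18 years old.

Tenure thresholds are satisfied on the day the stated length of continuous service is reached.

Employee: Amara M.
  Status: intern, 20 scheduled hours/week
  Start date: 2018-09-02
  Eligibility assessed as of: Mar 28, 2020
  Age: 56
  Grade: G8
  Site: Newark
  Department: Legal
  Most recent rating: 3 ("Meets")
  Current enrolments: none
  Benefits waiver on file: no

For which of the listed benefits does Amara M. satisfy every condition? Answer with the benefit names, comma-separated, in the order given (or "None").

Legal Services Plan

Service from 2018-09-02 to Mar 28, 2020: 573 days.
Stock Option Plan — service 573 days ≥ 18 months (≈540 days) ✓; grade G8 ≥ G3 ✓; site Newark ✗ (not Fresno, Omaha, or Hamburg) → not eligible.
Fitness Allowance — service 573 days ≥ 180 days ✓; age 56 ≥ 18 ✓; rating 3 ≥ 3 ✓; site Newark ✗ (not Tampa, Porto, or Pune) → not eligible.
Legal Services Plan — status intern ✓ (not excluded); service 573 days ≥ 9 months (≈270 days) ✓; grade G8 ≥ G7 ✓ → eligible.
401(k) Plan — status intern ✗ (requires part-time or seasonal) → not eligible.
Bereavement Leave — status intern ✗ (requires full-time, part-time, or seasonal) → not eligible.
AD&D Coverage — status intern ✓ (not excluded); no waiver, service 573 days < 24 months (≈720 days) ✗ → not eligible.
Identity Protection Plan — status intern ✗ (requires part-time or seasonal) → not eligible.
Annual Bonus Plan — service 573 days ≥ 6 months (≈180 days) ✓; rating 3 < 4 ✗ → not eligible.
Volunteer Time Off — status intern ✗ (requires full-time, seasonal, or temporary) → not eligible.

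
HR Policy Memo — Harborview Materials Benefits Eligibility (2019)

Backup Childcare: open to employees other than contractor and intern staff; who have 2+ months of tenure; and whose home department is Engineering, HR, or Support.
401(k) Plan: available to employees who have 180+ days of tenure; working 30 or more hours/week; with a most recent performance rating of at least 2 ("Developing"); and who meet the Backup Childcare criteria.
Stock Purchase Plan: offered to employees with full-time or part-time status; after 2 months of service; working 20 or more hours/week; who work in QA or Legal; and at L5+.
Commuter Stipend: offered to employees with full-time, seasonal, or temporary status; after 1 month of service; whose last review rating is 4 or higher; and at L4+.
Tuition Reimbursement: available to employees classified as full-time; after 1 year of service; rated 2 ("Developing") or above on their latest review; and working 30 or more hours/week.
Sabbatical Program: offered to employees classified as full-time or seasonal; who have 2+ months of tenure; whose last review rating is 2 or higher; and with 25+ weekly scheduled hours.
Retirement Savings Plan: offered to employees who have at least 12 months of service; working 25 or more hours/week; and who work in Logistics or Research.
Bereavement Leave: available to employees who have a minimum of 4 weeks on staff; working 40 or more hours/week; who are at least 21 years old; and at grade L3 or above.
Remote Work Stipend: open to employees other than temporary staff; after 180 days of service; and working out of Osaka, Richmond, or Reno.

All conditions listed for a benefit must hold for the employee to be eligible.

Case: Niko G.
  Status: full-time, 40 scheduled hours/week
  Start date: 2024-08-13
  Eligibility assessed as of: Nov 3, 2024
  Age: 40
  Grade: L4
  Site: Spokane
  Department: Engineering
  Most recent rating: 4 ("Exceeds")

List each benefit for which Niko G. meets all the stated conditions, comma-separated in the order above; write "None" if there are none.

Backup Childcare, Commuter Stipend, Sabbatical Program, Bereavement Leave

Service from 2024-08-13 to Nov 3, 2024: 82 days.
Backup Childcare — status full-time ✓ (not excluded); service 82 days ≥ 2 months (≈60 days) ✓; dept Engineering ✓ → eligible.
401(k) Plan — service 82 days < 180 days ✗ → not eligible.
Stock Purchase Plan — status full-time ✓; service 82 days ≥ 2 months (≈60 days) ✓; 40 hrs/wk ≥ 20 ✓; dept Engineering ✗ → not eligible.
Commuter Stipend — status full-time ✓; service 82 days ≥ 1 month (≈30 days) ✓; rating 4 ≥ 4 ✓; grade L4 ≥ L4 ✓ → eligible.
Tuition Reimbursement — status full-time ✓; service 82 days < 1 year (≈365 days) ✗ → not eligible.
Sabbatical Program — status full-time ✓; service 82 days ≥ 2 months (≈60 days) ✓; rating 4 ≥ 2 ✓; 40 hrs/wk ≥ 25 ✓ → eligible.
Retirement Savings Plan — service 82 days < 12 months (≈360 days) ✗ → not eligible.
Bereavement Leave — service 82 days ≥ 4 weeks (≈28 days) ✓; 40 hrs/wk ≥ 40 ✓; age 40 ≥ 21 ✓; grade L4 ≥ L3 ✓ → eligible.
Remote Work Stipend — status full-time ✓ (not excluded); service 82 days < 180 days ✗ → not eligible.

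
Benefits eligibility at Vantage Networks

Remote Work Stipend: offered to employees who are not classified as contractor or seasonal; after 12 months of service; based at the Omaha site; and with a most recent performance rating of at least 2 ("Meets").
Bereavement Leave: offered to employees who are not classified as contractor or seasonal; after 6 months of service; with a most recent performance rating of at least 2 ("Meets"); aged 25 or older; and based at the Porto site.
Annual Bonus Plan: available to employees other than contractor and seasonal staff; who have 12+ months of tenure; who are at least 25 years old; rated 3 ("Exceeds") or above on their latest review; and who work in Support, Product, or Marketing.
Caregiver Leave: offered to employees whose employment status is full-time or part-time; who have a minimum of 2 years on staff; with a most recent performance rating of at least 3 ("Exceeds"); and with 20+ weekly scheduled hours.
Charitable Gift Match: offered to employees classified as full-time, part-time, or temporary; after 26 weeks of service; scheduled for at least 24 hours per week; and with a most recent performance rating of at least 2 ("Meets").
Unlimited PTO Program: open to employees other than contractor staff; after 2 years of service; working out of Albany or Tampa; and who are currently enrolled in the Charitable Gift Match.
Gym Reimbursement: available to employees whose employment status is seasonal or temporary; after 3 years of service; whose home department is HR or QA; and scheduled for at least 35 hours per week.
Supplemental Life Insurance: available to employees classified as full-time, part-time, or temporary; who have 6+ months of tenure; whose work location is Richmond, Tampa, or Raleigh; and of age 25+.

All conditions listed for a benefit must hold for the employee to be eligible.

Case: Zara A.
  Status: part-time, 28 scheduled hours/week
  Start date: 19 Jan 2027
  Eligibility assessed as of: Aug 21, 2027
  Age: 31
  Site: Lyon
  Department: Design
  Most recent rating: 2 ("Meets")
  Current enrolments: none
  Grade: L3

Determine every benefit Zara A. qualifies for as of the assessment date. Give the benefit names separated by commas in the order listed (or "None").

Charitable Gift Match

Service from 19 Jan 2027 to Aug 21, 2027: 214 days.
Remote Work Stipend — status part-time ✓ (not excluded); service 214 days < 12 months (≈360 days) ✗ → not eligible.
Bereavement Leave — status part-time ✓ (not excluded); service 214 days ≥ 6 months (≈180 days) ✓; rating 2 ≥ 2 ✓; age 31 ≥ 25 ✓; site Lyon ✗ (not Porto) → not eligible.
Annual Bonus Plan — status part-time ✓ (not excluded); service 214 days < 12 months (≈360 days) ✗ → not eligible.
Caregiver Leave — status part-time ✓; service 214 days < 2 years (≈730 days) ✗ → not eligible.
Charitable Gift Match — status part-time ✓; service 214 days ≥ 26 weeks (≈182 days) ✓; 28 hrs/wk ≥ 24 ✓; rating 2 ≥ 2 ✓ → eligible.
Unlimited PTO Program — status part-time ✓ (not excluded); service 214 days < 2 years (≈730 days) ✗ → not eligible.
Gym Reimbursement — status part-time ✗ (requires seasonal or temporary) → not eligible.
Supplemental Life Insurance — status part-time ✓; service 214 days ≥ 6 months (≈180 days) ✓; site Lyon ✗ (not Richmond, Tampa, or Raleigh) → not eligible.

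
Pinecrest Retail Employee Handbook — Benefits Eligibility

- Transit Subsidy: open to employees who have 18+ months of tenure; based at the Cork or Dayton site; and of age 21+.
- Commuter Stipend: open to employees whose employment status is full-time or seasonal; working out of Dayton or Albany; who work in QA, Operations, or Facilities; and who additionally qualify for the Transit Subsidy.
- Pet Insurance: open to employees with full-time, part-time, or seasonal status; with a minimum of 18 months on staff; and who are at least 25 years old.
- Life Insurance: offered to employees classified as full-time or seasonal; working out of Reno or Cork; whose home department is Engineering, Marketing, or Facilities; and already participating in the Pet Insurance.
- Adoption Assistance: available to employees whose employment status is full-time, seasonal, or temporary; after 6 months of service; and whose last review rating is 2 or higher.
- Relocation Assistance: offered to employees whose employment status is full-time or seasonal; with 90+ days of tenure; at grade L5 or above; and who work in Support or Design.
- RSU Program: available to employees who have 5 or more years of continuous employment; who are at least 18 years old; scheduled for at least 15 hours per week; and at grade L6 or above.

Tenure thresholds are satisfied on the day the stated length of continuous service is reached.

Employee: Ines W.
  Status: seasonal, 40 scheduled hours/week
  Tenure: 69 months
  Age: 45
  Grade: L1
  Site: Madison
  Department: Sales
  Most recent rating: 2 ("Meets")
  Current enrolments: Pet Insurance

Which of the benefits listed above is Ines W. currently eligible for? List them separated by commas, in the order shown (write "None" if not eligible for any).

Pet Insurance, Adoption Assistance

Transit Subsidy — service 69 months ≥ 18 months ✓; site Madison ✗ (not Cork or Dayton) → not eligible.
Commuter Stipend — status seasonal ✓; site Madison ✗ (not Dayton or Albany) → not eligible.
Pet Insurance — status seasonal ✓; service 69 months ≥ 18 months ✓; age 45 ≥ 25 ✓ → eligible.
Life Insurance — status seasonal ✓; site Madison ✗ (not Reno or Cork) → not eligible.
Adoption Assistance — status seasonal ✓; service 69 months ≥ 6 months ✓; rating 2 ≥ 2 ✓ → eligible.
Relocation Assistance — status seasonal ✓; service 69 months ≥ 90 days ✓; grade L1 < L5 ✗ → not eligible.
RSU Program — service 69 months ≥ 5 years (≈1825 days) ✓; age 45 ≥ 18 ✓; 40 hrs/wk ≥ 15 ✓; grade L1 < L6 ✗ → not eligible.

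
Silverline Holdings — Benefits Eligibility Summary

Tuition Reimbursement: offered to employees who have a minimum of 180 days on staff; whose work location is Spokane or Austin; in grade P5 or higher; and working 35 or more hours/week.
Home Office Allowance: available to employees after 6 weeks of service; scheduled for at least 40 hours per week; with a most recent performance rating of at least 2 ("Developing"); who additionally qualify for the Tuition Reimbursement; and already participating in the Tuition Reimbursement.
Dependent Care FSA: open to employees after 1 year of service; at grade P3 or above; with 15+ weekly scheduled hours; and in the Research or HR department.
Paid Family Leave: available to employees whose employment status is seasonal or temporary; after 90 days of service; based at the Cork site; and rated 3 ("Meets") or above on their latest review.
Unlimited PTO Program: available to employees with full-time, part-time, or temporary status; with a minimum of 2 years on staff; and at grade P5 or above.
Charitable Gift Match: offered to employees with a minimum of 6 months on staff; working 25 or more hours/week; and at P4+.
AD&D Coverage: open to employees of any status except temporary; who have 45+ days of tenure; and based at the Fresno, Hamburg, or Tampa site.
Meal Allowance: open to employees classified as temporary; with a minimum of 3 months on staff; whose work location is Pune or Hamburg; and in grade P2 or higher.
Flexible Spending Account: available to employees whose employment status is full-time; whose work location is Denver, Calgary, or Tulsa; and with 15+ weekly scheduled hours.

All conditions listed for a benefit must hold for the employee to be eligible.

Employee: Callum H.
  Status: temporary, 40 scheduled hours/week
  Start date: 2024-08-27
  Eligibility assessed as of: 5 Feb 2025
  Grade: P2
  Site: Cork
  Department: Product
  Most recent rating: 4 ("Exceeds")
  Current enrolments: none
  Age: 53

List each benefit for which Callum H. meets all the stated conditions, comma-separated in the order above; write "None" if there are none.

Paid Family Leave

Service from 2024-08-27 to 5 Feb 2025: 162 days.
Tuition Reimbursement — service 162 days < 180 days ✗ → not eligible.
Home Office Allowance — service 162 days ≥ 6 weeks (≈42 days) ✓; 40 hrs/wk ≥ 40 ✓; rating 4 ≥ 2 ✓; not eligible for Tuition Reimbursement ✗ → not eligible.
Dependent Care FSA — service 162 days < 1 year (≈365 days) ✗ → not eligible.
Paid Family Leave — status temporary ✓; service 162 days ≥ 90 days ✓; site Cork ✓; rating 4 ≥ 3 ✓ → eligible.
Unlimited PTO Program — status temporary ✓; service 162 days < 2 years (≈730 days) ✗ → not eligible.
Charitable Gift Match — service 162 days < 6 months (≈180 days) ✗ → not eligible.
AD&D Coverage — status temporary ✗ (excluded) → not eligible.
Meal Allowance — status temporary ✓; service 162 days ≥ 3 months (≈90 days) ✓; site Cork ✗ (not Pune or Hamburg) → not eligible.
Flexible Spending Account — status temporary ✗ (requires full-time) → not eligible.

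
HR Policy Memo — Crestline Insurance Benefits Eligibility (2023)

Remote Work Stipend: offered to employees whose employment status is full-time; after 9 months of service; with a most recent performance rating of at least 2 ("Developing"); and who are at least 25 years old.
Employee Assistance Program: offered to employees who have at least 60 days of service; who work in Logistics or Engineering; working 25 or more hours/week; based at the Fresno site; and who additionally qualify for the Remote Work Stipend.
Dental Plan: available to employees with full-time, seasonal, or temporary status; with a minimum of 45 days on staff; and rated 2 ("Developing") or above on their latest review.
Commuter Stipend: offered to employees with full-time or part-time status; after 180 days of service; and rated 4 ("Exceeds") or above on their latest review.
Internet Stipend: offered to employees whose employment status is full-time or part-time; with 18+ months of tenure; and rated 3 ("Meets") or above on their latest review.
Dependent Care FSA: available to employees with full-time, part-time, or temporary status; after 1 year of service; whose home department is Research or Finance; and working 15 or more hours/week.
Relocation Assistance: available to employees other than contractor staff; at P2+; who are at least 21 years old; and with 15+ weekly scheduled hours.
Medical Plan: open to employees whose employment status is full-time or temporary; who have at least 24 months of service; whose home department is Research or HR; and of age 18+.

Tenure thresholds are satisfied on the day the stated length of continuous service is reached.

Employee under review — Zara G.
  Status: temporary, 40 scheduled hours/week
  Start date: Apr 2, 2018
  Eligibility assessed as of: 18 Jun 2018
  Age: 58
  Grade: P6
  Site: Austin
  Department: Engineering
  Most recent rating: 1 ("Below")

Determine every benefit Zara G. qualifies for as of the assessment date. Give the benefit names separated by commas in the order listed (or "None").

Service from Apr 2, 2018 to 18 Jun 2018: 77 days.
Remote Work Stipend — status temporary ✗ (requires full-time) → not eligible.
Employee Assistance Program — service 77 days ≥ 60 days ✓; dept Engineering ✓; 40 hrs/wk ≥ 25 ✓; site Austin ✗ (not Fresno) → not eligible.
Dental Plan — status temporary ✓; service 77 days ≥ 45 days ✓; rating 1 < 2 ✗ → not eligible.
Commuter Stipend — status temporary ✗ (requires full-time or part-time) → not eligible.
Internet Stipend — status temporary ✗ (requires full-time or part-time) → not eligible.
Dependent Care FSA — status temporary ✓; service 77 days < 1 year (≈365 days) ✗ → not eligible.
Relocation Assistance — status temporary ✓ (not excluded); grade P6 ≥ P2 ✓; age 58 ≥ 21 ✓; 40 hrs/wk ≥ 15 ✓ → eligible.
Medical Plan — status temporary ✓; service 77 days < 24 months (≈720 days) ✗ → not eligible.

Relocation Assistance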